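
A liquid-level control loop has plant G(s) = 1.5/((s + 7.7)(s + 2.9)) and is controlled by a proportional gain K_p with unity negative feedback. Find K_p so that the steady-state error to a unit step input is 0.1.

K_p = 134

For a type-0 loop with proportional control, e_ss = 1/(1 + K_p·G(0)).
G(0) = 0.06717. Require 1/(1 + K_p·0.06717) = 0.1, so 1 + 0.06717·K_p = 10.
K_p = (10 − 1)/0.06717 = 134.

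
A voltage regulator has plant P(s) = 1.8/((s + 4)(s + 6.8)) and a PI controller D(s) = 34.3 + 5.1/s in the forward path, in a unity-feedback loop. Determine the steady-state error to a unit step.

The open loop D(s)P(s) has a pole at the origin (type 1), so the static position error constant is infinite and e_ss = 1/(1+∞) = 0.

0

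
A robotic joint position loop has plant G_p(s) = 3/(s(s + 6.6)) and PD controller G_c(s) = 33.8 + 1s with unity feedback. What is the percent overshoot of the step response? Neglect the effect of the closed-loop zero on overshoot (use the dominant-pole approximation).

18.2%

Forward path: (33.8 + 1s)·3/(s(s+6.6)). The closed-loop characteristic equation is s² + (6.6 + 3·1)s + 3·33.8 = 0.
That is s² + 9.6s + 101.4 = 0, so ω_n = 10.07 rad/s and ζ = 9.6/(2·10.07) = 0.4767.
%OS = 100·exp(−πζ/√(1−ζ²)) = 18.2%.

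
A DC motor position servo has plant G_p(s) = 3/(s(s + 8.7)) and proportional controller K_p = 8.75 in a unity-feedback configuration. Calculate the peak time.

The closed-loop denominator s² + 8.7s + 26.25 gives ω_n = √26.25 = 5.123 and ζ = 8.7/(2ω_n) = 0.849.
Damped frequency ω_d = ω_n√(1−ζ²) = 2.707 rad/s, so peak time T_p = π/ω_d = 1.16 s.

T_p = 1.16 s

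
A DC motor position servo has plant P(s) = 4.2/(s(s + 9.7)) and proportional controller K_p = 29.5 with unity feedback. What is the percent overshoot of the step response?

Closed-loop characteristic equation: s² + 9.7s + 123.9 = 0, so ω_n = 11.13 rad/s and ζ = 9.7/(2·11.13) = 0.4357.
%OS = 100·exp(−πζ/√(1−ζ²)) = 100·exp(−π·0.4357/√0.8101) = 21.9%.

21.9%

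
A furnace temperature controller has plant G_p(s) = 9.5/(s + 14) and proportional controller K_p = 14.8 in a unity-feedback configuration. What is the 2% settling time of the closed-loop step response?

Closed-loop transfer function: T(s) = K_p·G_p(s)/(1 + K_p·G_p(s)) = 140.6/(s + 14 + 140.6) = 140.6/(s + 154.6).
Time constant τ = 1/154.6 = 0.006468 s, so the 2% settling time is about 4τ = 0.0259 s.

T_s ≈ 0.0259 s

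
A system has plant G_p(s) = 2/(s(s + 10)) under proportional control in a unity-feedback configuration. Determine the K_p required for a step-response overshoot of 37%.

K_p = 137

From %OS = 100·exp(−πζ/√(1−ζ²)) = 37%, ζ = −ln(0.37)/√(π²+ln²(0.37)) = 0.3017.
Characteristic equation s² + 10s + 2K_p = 0 gives ζ = 10/(2√(2K_p)).
Setting ζ = 0.3017: √(2K_p) = 10/(2·0.3017) = 16.57, so K_p = 274.6/2 = 137.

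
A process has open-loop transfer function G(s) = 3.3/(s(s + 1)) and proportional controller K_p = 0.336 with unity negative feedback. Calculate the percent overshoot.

Closed-loop characteristic equation: s² + 1s + 1.109 = 0, so ω_n = 1.053 rad/s and ζ = 1/(2·1.053) = 0.4748.
%OS = 100·exp(−πζ/√(1−ζ²)) = 100·exp(−π·0.4748/√0.7745) = 18.4%.

18.4%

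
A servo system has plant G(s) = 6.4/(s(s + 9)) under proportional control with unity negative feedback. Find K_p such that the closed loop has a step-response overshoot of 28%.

From %OS = 100·exp(−πζ/√(1−ζ²)) = 28%, ζ = −ln(0.28)/√(π²+ln²(0.28)) = 0.3755.
Characteristic equation s² + 9s + 6.4K_p = 0 gives ζ = 9/(2√(6.4K_p)).
Setting ζ = 0.3755: √(6.4K_p) = 9/(2·0.3755) = 11.98, so K_p = 143.6/6.4 = 22.4.

K_p = 22.4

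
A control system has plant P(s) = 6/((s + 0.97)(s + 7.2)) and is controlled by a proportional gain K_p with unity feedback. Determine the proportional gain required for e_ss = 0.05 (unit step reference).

For a type-0 loop with proportional control, e_ss = 1/(1 + K_p·P(0)).
P(0) = 0.8591. Require 1/(1 + K_p·0.8591) = 0.05, so 1 + 0.8591·K_p = 20.
K_p = (20 − 1)/0.8591 = 22.1.

K_p = 22.1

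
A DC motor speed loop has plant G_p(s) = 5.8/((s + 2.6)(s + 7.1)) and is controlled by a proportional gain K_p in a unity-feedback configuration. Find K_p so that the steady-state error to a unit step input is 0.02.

For a type-0 loop with proportional control, e_ss = 1/(1 + K_p·G_p(0)).
G_p(0) = 0.3142. Require 1/(1 + K_p·0.3142) = 0.02, so 1 + 0.3142·K_p = 50.
K_p = (50 − 1)/0.3142 = 156.

K_p = 156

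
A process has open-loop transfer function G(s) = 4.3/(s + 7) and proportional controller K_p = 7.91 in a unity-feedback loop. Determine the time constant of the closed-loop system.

τ = 0.0244 s

Closed-loop transfer function: T(s) = K_p·G(s)/(1 + K_p·G(s)) = 34.01/(s + 7 + 34.01) = 34.01/(s + 41.01).
Time constant τ = 1/41.01 = 0.0244 s.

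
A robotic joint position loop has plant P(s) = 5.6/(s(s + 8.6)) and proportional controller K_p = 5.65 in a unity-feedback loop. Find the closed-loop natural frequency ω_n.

With unity feedback the closed-loop characteristic equation is s² + 8.6s + 5.65·5.6 = s² + 8.6s + 31.64 = 0.
So ω_n² = 31.64 ⇒ ω_n = 5.625 rad/s, and ζ = 8.6/(2ω_n) = 0.764.

ω_n = 5.62 rad/s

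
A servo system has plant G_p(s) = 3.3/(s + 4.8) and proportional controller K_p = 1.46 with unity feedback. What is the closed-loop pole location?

Closed-loop transfer function: T(s) = K_p·G_p(s)/(1 + K_p·G_p(s)) = 4.818/(s + 4.8 + 4.818) = 4.818/(s + 9.618).
The closed-loop pole is at s = −9.618.

s = -9.618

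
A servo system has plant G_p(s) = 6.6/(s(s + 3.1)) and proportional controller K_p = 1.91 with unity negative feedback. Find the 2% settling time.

T_s ≈ 2.58 s

From 1 + K_pG_p(s) = 0: s² + 3.1s + 12.61 = 0 ⇒ ω_n = 3.55, ζ = 0.4366.
2% settling time T_s ≈ 4/(ζω_n) = 4/1.55 = 2.58 s.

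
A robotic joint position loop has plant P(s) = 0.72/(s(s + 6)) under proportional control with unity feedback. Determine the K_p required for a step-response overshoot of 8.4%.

K_p = 32.6

From %OS = 100·exp(−πζ/√(1−ζ²)) = 8.4%, ζ = −ln(0.084)/√(π²+ln²(0.084)) = 0.6191.
Characteristic equation s² + 6s + 0.72K_p = 0 gives ζ = 6/(2√(0.72K_p)).
Setting ζ = 0.6191: √(0.72K_p) = 6/(2·0.6191) = 4.845, so K_p = 23.48/0.72 = 32.6.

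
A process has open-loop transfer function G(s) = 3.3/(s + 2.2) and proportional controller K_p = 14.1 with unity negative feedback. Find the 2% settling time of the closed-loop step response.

T_s ≈ 0.0821 s

Closed-loop transfer function: T(s) = K_p·G(s)/(1 + K_p·G(s)) = 46.53/(s + 2.2 + 46.53) = 46.53/(s + 48.73).
Time constant τ = 1/48.73 = 0.02052 s, so the 2% settling time is about 4τ = 0.0821 s.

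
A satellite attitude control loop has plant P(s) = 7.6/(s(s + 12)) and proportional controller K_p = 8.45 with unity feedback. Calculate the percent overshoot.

Closed-loop characteristic equation: s² + 12s + 64.22 = 0, so ω_n = 8.014 rad/s and ζ = 12/(2·8.014) = 0.7487.
%OS = 100·exp(−πζ/√(1−ζ²)) = 100·exp(−π·0.7487/√0.4394) = 2.88%.

2.88%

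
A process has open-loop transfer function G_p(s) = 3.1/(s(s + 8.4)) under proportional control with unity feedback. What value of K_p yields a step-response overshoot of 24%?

K_p = 33.3

From %OS = 100·exp(−πζ/√(1−ζ²)) = 24%, ζ = −ln(0.24)/√(π²+ln²(0.24)) = 0.4136.
Characteristic equation s² + 8.4s + 3.1K_p = 0 gives ζ = 8.4/(2√(3.1K_p)).
Setting ζ = 0.4136: √(3.1K_p) = 8.4/(2·0.4136) = 10.15, so K_p = 103.1/3.1 = 33.3.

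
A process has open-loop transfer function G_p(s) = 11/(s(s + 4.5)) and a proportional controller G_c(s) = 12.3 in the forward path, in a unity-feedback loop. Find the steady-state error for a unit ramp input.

0.0333

The loop has one pole at the origin (type 1). Velocity error constant K_v = lim_{s→0} s·G_c(s)G_p(s) = 12.3·11/4.5 = 30.07.
Steady-state error to a unit ramp: e_ss = 1/K_v = 0.0333.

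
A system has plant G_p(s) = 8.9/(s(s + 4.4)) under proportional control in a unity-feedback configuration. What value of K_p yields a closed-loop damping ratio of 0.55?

K_p = 1.8

Closed-loop characteristic equation: s² + 4.4s + K_p·8.9 = 0.
So ω_n = √(8.9K_p) and 2ζω_n = 4.4, giving ζ = 4.4/(2√(8.9K_p)).
Setting ζ = 0.55: √(8.9K_p) = 4.4/(2·0.55) = 4, so K_p = 16/8.9 = 1.8.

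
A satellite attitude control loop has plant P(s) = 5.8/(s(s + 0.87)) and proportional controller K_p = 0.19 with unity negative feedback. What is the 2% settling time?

From 1 + K_pP(s) = 0: s² + 0.87s + 1.102 = 0 ⇒ ω_n = 1.05, ζ = 0.4144.
2% settling time T_s ≈ 4/(ζω_n) = 4/0.435 = 9.2 s.

T_s ≈ 9.2 s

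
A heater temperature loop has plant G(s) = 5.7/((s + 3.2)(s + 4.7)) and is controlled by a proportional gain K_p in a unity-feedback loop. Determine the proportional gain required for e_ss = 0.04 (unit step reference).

K_p = 63.3

For a type-0 loop with proportional control, e_ss = 1/(1 + K_p·G(0)).
G(0) = 0.379. Require 1/(1 + K_p·0.379) = 0.04, so 1 + 0.379·K_p = 25.
K_p = (25 − 1)/0.379 = 63.3.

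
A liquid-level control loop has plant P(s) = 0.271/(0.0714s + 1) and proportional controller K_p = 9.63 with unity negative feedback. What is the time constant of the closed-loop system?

Closed loop: T(s) = K_p·P/(1+K_p·P) = 2.61/(0.0714s + 1 + 2.61), with pole at s = −(1 + 2.61)/0.0714 = −50.56.
Closed-loop time constant τ = 1/50.56 = 0.0198 s.

τ = 0.0198 s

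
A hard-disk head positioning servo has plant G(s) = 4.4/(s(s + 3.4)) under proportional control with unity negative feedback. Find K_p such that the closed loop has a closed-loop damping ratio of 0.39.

K_p = 4.32

Closed-loop characteristic equation: s² + 3.4s + K_p·4.4 = 0.
So ω_n = √(4.4K_p) and 2ζω_n = 3.4, giving ζ = 3.4/(2√(4.4K_p)).
Setting ζ = 0.39: √(4.4K_p) = 3.4/(2·0.39) = 4.359, so K_p = 19/4.4 = 4.32.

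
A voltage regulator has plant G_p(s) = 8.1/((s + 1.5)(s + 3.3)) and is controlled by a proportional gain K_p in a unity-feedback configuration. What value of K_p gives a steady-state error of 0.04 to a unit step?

K_p = 14.7

The loop is type 0, so e_ss(step) = 1/(1 + K_pos) with K_pos = K_p·G_p(0).
G_p(0) = 1.636. Require 1/(1 + K_p·1.636) = 0.04, so 1 + 1.636·K_p = 25.
K_p = (25 − 1)/1.636 = 14.7.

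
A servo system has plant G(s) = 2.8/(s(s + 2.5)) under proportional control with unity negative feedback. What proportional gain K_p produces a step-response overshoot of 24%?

From %OS = 100·exp(−πζ/√(1−ζ²)) = 24%, ζ = −ln(0.24)/√(π²+ln²(0.24)) = 0.4136.
Characteristic equation s² + 2.5s + 2.8K_p = 0 gives ζ = 2.5/(2√(2.8K_p)).
Setting ζ = 0.4136: √(2.8K_p) = 2.5/(2·0.4136) = 3.022, so K_p = 9.134/2.8 = 3.26.

K_p = 3.26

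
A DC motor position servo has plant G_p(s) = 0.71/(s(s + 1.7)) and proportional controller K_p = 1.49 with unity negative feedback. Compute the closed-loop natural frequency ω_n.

1 + K_p·G_p(s) = 0 gives s² + 1.7s + 1.058 = 0.
So ω_n² = 1.058 ⇒ ω_n = 1.029 rad/s, and ζ = 1.7/(2ω_n) = 0.826.

ω_n = 1.03 rad/s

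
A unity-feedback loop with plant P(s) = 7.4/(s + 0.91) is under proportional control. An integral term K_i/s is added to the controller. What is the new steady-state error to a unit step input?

The integrator makes K_pos = lim_{s→0} C(s)G(s) infinite, so e_ss = 1/(1+K_pos) = 0.

0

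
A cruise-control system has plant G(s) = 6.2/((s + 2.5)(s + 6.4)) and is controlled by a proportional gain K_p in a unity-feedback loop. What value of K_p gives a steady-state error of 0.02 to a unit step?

K_p = 126

For a type-0 loop with proportional control, e_ss = 1/(1 + K_p·G(0)).
G(0) = 0.3875. Require 1/(1 + K_p·0.3875) = 0.02, so 1 + 0.3875·K_p = 50.
K_p = (50 − 1)/0.3875 = 126.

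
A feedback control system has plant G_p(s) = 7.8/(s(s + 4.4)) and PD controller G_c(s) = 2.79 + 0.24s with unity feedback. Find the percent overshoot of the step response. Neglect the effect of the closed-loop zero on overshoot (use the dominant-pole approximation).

Forward path: (2.79 + 0.24s)·7.8/(s(s+4.4)). The closed-loop characteristic equation is s² + (4.4 + 7.8·0.24)s + 7.8·2.79 = 0.
That is s² + 6.272s + 21.76 = 0, so ω_n = 4.665 rad/s and ζ = 6.272/(2·4.665) = 0.6722.
%OS = 100·exp(−πζ/√(1−ζ²)) = 5.77%.

5.77%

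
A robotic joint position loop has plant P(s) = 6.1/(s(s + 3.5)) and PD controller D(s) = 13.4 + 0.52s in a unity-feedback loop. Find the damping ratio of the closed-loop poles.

ζ = 0.369

Forward path: (13.4 + 0.52s)·6.1/(s(s+3.5)). The closed-loop characteristic equation is s² + (3.5 + 6.1·0.52)s + 6.1·13.4 = 0.
That is s² + 6.672s + 81.74 = 0, so ω_n = 9.041 rad/s and ζ = 6.672/(2·9.041) = 0.369.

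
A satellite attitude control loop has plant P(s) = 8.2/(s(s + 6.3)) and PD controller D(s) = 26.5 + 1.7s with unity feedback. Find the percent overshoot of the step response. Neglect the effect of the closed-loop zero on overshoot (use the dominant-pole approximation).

5.15%

Forward path: (26.5 + 1.7s)·8.2/(s(s+6.3)). The closed-loop characteristic equation is s² + (6.3 + 8.2·1.7)s + 8.2·26.5 = 0.
That is s² + 20.24s + 217.3 = 0, so ω_n = 14.74 rad/s and ζ = 20.24/(2·14.74) = 0.6865.
%OS = 100·exp(−πζ/√(1−ζ²)) = 5.15%.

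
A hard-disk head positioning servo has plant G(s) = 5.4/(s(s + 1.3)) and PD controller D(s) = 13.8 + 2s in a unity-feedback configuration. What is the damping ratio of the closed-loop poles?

ζ = 0.701

Forward path: (13.8 + 2s)·5.4/(s(s+1.3)). The closed-loop characteristic equation is s² + (1.3 + 5.4·2)s + 5.4·13.8 = 0.
That is s² + 12.1s + 74.52 = 0, so ω_n = 8.632 rad/s and ζ = 12.1/(2·8.632) = 0.7008.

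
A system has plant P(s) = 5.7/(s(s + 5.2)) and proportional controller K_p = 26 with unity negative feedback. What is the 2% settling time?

The closed-loop denominator s² + 5.2s + 148.2 gives ω_n = √148.2 = 12.17 and ζ = 5.2/(2ω_n) = 0.2136.
2% settling time T_s ≈ 4/(ζω_n) = 4/2.6 = 1.54 s.

T_s ≈ 1.54 s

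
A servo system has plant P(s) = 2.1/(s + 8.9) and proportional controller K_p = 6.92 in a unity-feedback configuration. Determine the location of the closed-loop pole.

s = -23.43

Closed-loop transfer function: T(s) = K_p·P(s)/(1 + K_p·P(s)) = 14.53/(s + 8.9 + 14.53) = 14.53/(s + 23.43).
The closed-loop pole is at s = −23.43.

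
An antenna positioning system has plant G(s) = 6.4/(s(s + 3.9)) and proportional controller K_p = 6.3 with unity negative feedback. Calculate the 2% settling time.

The closed-loop denominator s² + 3.9s + 40.32 gives ω_n = √40.32 = 6.35 and ζ = 3.9/(2ω_n) = 0.3071.
2% settling time T_s ≈ 4/(ζω_n) = 4/1.95 = 2.05 s.

T_s ≈ 2.05 s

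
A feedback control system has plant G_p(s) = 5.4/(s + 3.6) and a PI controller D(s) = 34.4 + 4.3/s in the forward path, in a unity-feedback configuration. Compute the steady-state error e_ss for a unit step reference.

The open loop D(s)G_p(s) has a pole at the origin (type 1), so the static position error constant is infinite and e_ss = 1/(1+∞) = 0.

0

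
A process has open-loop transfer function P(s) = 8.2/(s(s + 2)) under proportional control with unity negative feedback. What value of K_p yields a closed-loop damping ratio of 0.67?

Closed-loop characteristic equation: s² + 2s + K_p·8.2 = 0.
So ω_n = √(8.2K_p) and 2ζω_n = 2, giving ζ = 2/(2√(8.2K_p)).
Setting ζ = 0.67: √(8.2K_p) = 2/(2·0.67) = 1.493, so K_p = 2.228/8.2 = 0.272.

K_p = 0.272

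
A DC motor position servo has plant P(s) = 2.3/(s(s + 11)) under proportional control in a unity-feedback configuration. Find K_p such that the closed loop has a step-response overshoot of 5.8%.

From %OS = 100·exp(−πζ/√(1−ζ²)) = 5.8%, ζ = −ln(0.058)/√(π²+ln²(0.058)) = 0.6716.
Characteristic equation s² + 11s + 2.3K_p = 0 gives ζ = 11/(2√(2.3K_p)).
Setting ζ = 0.6716: √(2.3K_p) = 11/(2·0.6716) = 8.19, so K_p = 67.08/2.3 = 29.2.

K_p = 29.2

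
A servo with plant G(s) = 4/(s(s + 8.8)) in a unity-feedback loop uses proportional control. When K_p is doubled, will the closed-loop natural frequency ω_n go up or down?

ω_n = √(4·K_p), which grows with K_p.

increase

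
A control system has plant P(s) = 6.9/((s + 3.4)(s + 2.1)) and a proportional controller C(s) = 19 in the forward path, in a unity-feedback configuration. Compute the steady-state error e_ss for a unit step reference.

The loop is type 0. Static position error constant K_pos = C(0)·P(0) = 19·0.9664 = 18.36.
Steady-state error to a unit step: e_ss = 1/(1+K_pos) = 1/19.36 = 0.0516.

0.0516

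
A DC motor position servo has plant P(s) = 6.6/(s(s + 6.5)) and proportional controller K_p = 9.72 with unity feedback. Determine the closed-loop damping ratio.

ζ = 0.406

The closed-loop denominator is s(s+6.5) + 9.72·6.6 = s² + 6.5s + 64.15.
So ω_n² = 64.15 ⇒ ω_n = 8.009 rad/s, and ζ = 6.5/(2ω_n) = 0.406.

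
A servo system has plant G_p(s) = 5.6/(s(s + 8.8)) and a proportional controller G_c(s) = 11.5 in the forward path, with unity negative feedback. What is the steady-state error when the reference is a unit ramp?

The loop has one pole at the origin (type 1). Velocity error constant K_v = lim_{s→0} s·G_c(s)G_p(s) = 11.5·5.6/8.8 = 7.318.
Steady-state error to a unit ramp: e_ss = 1/K_v = 0.137.

0.137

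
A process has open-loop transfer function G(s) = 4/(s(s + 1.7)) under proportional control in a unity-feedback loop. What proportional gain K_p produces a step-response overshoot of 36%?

K_p = 1.89

From %OS = 100·exp(−πζ/√(1−ζ²)) = 36%, ζ = −ln(0.36)/√(π²+ln²(0.36)) = 0.3093.
Characteristic equation s² + 1.7s + 4K_p = 0 gives ζ = 1.7/(2√(4K_p)).
Setting ζ = 0.3093: √(4K_p) = 1.7/(2·0.3093) = 2.749, so K_p = 7.554/4 = 1.89.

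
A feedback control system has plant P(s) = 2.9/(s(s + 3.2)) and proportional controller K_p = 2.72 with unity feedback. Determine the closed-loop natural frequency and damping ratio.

ω_n = 2.81 rad/s, ζ = 0.57

The closed-loop denominator is s(s+3.2) + 2.72·2.9 = s² + 3.2s + 7.888.
So ω_n² = 7.888 ⇒ ω_n = 2.809 rad/s, and ζ = 3.2/(2ω_n) = 0.57.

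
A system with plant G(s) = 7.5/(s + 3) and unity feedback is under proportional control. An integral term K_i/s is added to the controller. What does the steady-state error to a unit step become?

The integrator makes K_pos = lim_{s→0} C(s)G(s) infinite, so e_ss = 1/(1+K_pos) = 0.

0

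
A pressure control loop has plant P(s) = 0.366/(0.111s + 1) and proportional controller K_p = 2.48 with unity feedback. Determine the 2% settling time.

Closed loop: T(s) = K_p·P/(1+K_p·P) = 0.9077/(0.111s + 1 + 0.9077), with pole at s = −(1 + 0.9077)/0.111 = −17.19.
τ = 1/17.19 = 0.05819 s, so 2% settling time ≈ 4τ = 0.233 s.

T_s ≈ 0.233 s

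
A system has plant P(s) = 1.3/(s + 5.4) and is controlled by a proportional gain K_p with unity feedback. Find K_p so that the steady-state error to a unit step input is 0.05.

K_p = 78.9

The loop is type 0, so e_ss(step) = 1/(1 + K_pos) with K_pos = K_p·P(0).
P(0) = 0.2407. Require 1/(1 + K_p·0.2407) = 0.05, so 1 + 0.2407·K_p = 20.
K_p = (20 − 1)/0.2407 = 78.9.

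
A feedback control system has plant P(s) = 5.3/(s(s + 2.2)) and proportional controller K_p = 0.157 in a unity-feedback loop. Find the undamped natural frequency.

1 + K_p·P(s) = 0 gives s² + 2.2s + 0.8321 = 0.
Matching s² + 2ζω_n s + ω_n²: ω_n = √0.8321 = 0.9122 rad/s and 2ζω_n = 2.2, so ζ = 2.2/(2·0.9122) = 1.21.

ω_n = 0.912 rad/s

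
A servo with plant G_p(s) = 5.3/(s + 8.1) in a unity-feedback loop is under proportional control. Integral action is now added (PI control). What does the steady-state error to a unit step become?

Adding integral action puts a pole at s = 0 in the forward path, raising the system type to 1; a type-1 loop has zero steady-state error to a step.

0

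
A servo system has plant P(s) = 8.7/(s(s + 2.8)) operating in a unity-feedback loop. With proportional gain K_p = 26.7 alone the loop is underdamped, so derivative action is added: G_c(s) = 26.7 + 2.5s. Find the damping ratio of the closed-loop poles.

Forward path: (26.7 + 2.5s)·8.7/(s(s+2.8)). The closed-loop characteristic equation is s² + (2.8 + 8.7·2.5)s + 8.7·26.7 = 0.
That is s² + 24.55s + 232.3 = 0, so ω_n = 15.24 rad/s and ζ = 24.55/(2·15.24) = 0.8054.

ζ = 0.805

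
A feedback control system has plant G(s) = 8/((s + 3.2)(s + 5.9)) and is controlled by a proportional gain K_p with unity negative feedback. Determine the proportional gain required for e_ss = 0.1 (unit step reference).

K_p = 21.2

For a type-0 loop with proportional control, e_ss = 1/(1 + K_p·G(0)).
G(0) = 0.4237. Require 1/(1 + K_p·0.4237) = 0.1, so 1 + 0.4237·K_p = 10.
K_p = (10 − 1)/0.4237 = 21.2.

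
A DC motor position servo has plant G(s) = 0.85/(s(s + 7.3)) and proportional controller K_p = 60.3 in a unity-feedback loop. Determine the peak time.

The closed-loop denominator s² + 7.3s + 51.25 gives ω_n = √51.25 = 7.159 and ζ = 7.3/(2ω_n) = 0.5098.
Damped frequency ω_d = ω_n√(1−ζ²) = 6.159 rad/s, so peak time T_p = π/ω_d = 0.51 s.

T_p = 0.51 s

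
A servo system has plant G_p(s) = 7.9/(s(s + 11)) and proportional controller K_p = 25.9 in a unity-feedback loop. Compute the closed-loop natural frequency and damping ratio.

ω_n = 14.3 rad/s, ζ = 0.385

The closed-loop denominator is s(s+11) + 25.9·7.9 = s² + 11s + 204.6.
Matching s² + 2ζω_n s + ω_n²: ω_n = √204.6 = 14.3 rad/s and 2ζω_n = 11, so ζ = 11/(2·14.3) = 0.385.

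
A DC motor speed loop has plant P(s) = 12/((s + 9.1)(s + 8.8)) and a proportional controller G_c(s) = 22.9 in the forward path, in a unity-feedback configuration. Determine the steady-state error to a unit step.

The loop is type 0. Static position error constant K_pos = G_c(0)·P(0) = 22.9·0.1499 = 3.432.
Steady-state error to a unit step: e_ss = 1/(1+K_pos) = 1/4.432 = 0.226.

0.226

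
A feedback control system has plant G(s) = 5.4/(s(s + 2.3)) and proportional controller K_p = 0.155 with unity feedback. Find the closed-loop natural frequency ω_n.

ω_n = 0.915 rad/s

With unity feedback the closed-loop characteristic equation is s² + 2.3s + 0.155·5.4 = s² + 2.3s + 0.837 = 0.
So ω_n² = 0.837 ⇒ ω_n = 0.9149 rad/s, and ζ = 2.3/(2ω_n) = 1.26.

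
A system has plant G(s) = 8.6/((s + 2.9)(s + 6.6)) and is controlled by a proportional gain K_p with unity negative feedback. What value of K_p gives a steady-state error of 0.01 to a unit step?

Steady-state error for a unit step on this type-0 loop is 1/(1 + K_p·G(0)).
G(0) = 0.4493. Require 1/(1 + K_p·0.4493) = 0.01, so 1 + 0.4493·K_p = 100.
K_p = (100 − 1)/0.4493 = 220.

K_p = 220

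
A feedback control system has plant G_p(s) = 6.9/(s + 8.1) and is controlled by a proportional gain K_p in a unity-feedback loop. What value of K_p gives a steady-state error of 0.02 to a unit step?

K_p = 57.5

The loop is type 0, so e_ss(step) = 1/(1 + K_pos) with K_pos = K_p·G_p(0).
G_p(0) = 0.8519. Require 1/(1 + K_p·0.8519) = 0.02, so 1 + 0.8519·K_p = 50.
K_p = (50 − 1)/0.8519 = 57.5.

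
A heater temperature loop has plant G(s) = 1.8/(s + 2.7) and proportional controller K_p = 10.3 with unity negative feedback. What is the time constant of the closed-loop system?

τ = 0.0471 s

Closed-loop transfer function: T(s) = K_p·G(s)/(1 + K_p·G(s)) = 18.54/(s + 2.7 + 18.54) = 18.54/(s + 21.24).
Time constant τ = 1/21.24 = 0.0471 s.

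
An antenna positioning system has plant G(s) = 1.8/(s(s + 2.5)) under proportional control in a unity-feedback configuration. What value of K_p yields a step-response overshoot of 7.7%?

K_p = 2.17

From %OS = 100·exp(−πζ/√(1−ζ²)) = 7.7%, ζ = −ln(0.077)/√(π²+ln²(0.077)) = 0.6323.
Characteristic equation s² + 2.5s + 1.8K_p = 0 gives ζ = 2.5/(2√(1.8K_p)).
Setting ζ = 0.6323: √(1.8K_p) = 2.5/(2·0.6323) = 1.977, so K_p = 3.908/1.8 = 2.17.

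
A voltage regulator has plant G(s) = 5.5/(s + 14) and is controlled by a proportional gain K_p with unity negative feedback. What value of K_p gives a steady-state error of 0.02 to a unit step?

K_p = 125

For a type-0 loop with proportional control, e_ss = 1/(1 + K_p·G(0)).
G(0) = 0.3929. Require 1/(1 + K_p·0.3929) = 0.02, so 1 + 0.3929·K_p = 50.
K_p = (50 − 1)/0.3929 = 125.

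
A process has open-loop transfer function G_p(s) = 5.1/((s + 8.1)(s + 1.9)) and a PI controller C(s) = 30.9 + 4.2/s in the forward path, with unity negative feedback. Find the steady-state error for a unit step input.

The open loop C(s)G_p(s) has a pole at the origin (type 1), so the static position error constant is infinite and e_ss = 1/(1+∞) = 0.

0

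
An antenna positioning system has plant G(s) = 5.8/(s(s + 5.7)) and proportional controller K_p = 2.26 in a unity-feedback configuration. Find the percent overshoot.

The closed-loop denominator s² + 5.7s + 13.11 gives ω_n = √13.11 = 3.62 and ζ = 5.7/(2ω_n) = 0.7872.
%OS = 100·exp(−πζ/√(1−ζ²)) = 100·exp(−π·0.7872/√0.3803) = 1.81%.

1.81%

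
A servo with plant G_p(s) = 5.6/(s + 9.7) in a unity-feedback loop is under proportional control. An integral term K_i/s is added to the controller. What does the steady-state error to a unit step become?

0

Adding integral action puts a pole at s = 0 in the forward path, raising the system type to 1; a type-1 loop has zero steady-state error to a step.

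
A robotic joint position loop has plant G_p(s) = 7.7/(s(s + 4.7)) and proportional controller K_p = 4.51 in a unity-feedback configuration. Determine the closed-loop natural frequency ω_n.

1 + K_p·G_p(s) = 0 gives s² + 4.7s + 34.73 = 0.
So ω_n² = 34.73 ⇒ ω_n = 5.893 rad/s, and ζ = 4.7/(2ω_n) = 0.399.

ω_n = 5.89 rad/s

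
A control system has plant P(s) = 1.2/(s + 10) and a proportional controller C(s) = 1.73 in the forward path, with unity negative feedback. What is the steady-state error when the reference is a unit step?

The loop is type 0. Static position error constant K_pos = C(0)·P(0) = 1.73·0.12 = 0.2076.
Steady-state error to a unit step: e_ss = 1/(1+K_pos) = 1/1.208 = 0.828.

0.828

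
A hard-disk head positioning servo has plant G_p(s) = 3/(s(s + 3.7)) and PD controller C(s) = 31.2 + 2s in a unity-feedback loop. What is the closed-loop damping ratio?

ζ = 0.501

Forward path: (31.2 + 2s)·3/(s(s+3.7)). The closed-loop characteristic equation is s² + (3.7 + 3·2)s + 3·31.2 = 0.
That is s² + 9.7s + 93.6 = 0, so ω_n = 9.675 rad/s and ζ = 9.7/(2·9.675) = 0.5013.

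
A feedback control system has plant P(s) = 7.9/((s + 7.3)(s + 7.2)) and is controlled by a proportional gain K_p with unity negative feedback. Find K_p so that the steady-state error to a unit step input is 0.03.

For a type-0 loop with proportional control, e_ss = 1/(1 + K_p·P(0)).
P(0) = 0.1503. Require 1/(1 + K_p·0.1503) = 0.03, so 1 + 0.1503·K_p = 33.33.
K_p = (33.33 − 1)/0.1503 = 215.

K_p = 215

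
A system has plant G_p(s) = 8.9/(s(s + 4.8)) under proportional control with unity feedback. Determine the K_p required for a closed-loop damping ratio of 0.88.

K_p = 0.836

Closed-loop characteristic equation: s² + 4.8s + K_p·8.9 = 0.
So ω_n = √(8.9K_p) and 2ζω_n = 4.8, giving ζ = 4.8/(2√(8.9K_p)).
Setting ζ = 0.88: √(8.9K_p) = 4.8/(2·0.88) = 2.727, so K_p = 7.438/8.9 = 0.836.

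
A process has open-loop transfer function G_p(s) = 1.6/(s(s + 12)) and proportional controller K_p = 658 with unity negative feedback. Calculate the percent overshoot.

55.4%

Closed-loop characteristic equation: s² + 12s + 1053 = 0, so ω_n = 32.45 rad/s and ζ = 12/(2·32.45) = 0.1849.
%OS = 100·exp(−πζ/√(1−ζ²)) = 100·exp(−π·0.1849/√0.9658) = 55.4%.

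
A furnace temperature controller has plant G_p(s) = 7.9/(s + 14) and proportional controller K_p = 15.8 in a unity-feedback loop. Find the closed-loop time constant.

τ = 0.0072 s

Closed-loop transfer function: T(s) = K_p·G_p(s)/(1 + K_p·G_p(s)) = 124.8/(s + 14 + 124.8) = 124.8/(s + 138.8).
Time constant τ = 1/138.8 = 0.0072 s.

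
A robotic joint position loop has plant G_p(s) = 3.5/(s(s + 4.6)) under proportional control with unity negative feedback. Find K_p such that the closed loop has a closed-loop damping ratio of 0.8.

Closed-loop characteristic equation: s² + 4.6s + K_p·3.5 = 0.
So ω_n = √(3.5K_p) and 2ζω_n = 4.6, giving ζ = 4.6/(2√(3.5K_p)).
Setting ζ = 0.8: √(3.5K_p) = 4.6/(2·0.8) = 2.875, so K_p = 8.266/3.5 = 2.36.

K_p = 2.36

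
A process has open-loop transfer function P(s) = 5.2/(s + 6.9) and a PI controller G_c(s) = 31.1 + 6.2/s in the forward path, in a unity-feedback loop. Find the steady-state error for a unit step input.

0

The open loop G_c(s)P(s) has a pole at the origin (type 1), so the static position error constant is infinite and e_ss = 1/(1+∞) = 0.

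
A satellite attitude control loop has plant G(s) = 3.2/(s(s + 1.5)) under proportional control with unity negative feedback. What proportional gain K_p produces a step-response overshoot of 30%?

From %OS = 100·exp(−πζ/√(1−ζ²)) = 30%, ζ = −ln(0.3)/√(π²+ln²(0.3)) = 0.3579.
Characteristic equation s² + 1.5s + 3.2K_p = 0 gives ζ = 1.5/(2√(3.2K_p)).
Setting ζ = 0.3579: √(3.2K_p) = 1.5/(2·0.3579) = 2.096, so K_p = 4.392/3.2 = 1.37.

K_p = 1.37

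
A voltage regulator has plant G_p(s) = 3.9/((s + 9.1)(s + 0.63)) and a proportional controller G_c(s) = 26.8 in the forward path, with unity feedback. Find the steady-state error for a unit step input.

0.052

The loop is type 0. Static position error constant K_pos = G_c(0)·G_p(0) = 26.8·0.6803 = 18.23.
Steady-state error to a unit step: e_ss = 1/(1+K_pos) = 1/19.23 = 0.052.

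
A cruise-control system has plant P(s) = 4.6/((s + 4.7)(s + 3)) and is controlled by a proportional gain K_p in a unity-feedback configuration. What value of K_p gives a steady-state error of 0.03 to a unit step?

K_p = 99.1

Steady-state error for a unit step on this type-0 loop is 1/(1 + K_p·P(0)).
P(0) = 0.3262. Require 1/(1 + K_p·0.3262) = 0.03, so 1 + 0.3262·K_p = 33.33.
K_p = (33.33 − 1)/0.3262 = 99.1.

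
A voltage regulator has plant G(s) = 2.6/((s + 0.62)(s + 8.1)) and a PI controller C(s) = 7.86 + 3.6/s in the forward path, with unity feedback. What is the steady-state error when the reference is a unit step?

0

The open loop C(s)G(s) has a pole at the origin (type 1), so the static position error constant is infinite and e_ss = 1/(1+∞) = 0.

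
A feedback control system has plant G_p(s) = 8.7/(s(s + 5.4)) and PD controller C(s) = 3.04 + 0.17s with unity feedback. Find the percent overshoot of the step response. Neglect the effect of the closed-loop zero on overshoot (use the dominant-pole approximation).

5.92%

Forward path: (3.04 + 0.17s)·8.7/(s(s+5.4)). The closed-loop characteristic equation is s² + (5.4 + 8.7·0.17)s + 8.7·3.04 = 0.
That is s² + 6.879s + 26.45 = 0, so ω_n = 5.143 rad/s and ζ = 6.879/(2·5.143) = 0.6688.
%OS = 100·exp(−πζ/√(1−ζ²)) = 5.92%.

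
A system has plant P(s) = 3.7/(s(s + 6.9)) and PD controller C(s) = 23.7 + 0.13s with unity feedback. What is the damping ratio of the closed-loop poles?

ζ = 0.394

Forward path: (23.7 + 0.13s)·3.7/(s(s+6.9)). The closed-loop characteristic equation is s² + (6.9 + 3.7·0.13)s + 3.7·23.7 = 0.
That is s² + 7.381s + 87.69 = 0, so ω_n = 9.364 rad/s and ζ = 7.381/(2·9.364) = 0.3941.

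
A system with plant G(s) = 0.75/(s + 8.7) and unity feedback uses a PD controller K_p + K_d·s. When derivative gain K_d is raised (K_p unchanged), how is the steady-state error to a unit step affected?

At s = 0 the derivative term contributes nothing: C(0) = K_p regardless of K_d, so K_pos = K_p·G(0) and e_ss are unchanged.

unchanged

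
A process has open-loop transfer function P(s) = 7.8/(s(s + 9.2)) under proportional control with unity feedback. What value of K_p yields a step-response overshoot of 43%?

From %OS = 100·exp(−πζ/√(1−ζ²)) = 43%, ζ = −ln(0.43)/√(π²+ln²(0.43)) = 0.2594.
Characteristic equation s² + 9.2s + 7.8K_p = 0 gives ζ = 9.2/(2√(7.8K_p)).
Setting ζ = 0.2594: √(7.8K_p) = 9.2/(2·0.2594) = 17.73, so K_p = 314.4/7.8 = 40.3.

K_p = 40.3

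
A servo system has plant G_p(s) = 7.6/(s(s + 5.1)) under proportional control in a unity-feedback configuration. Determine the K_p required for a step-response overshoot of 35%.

K_p = 8.52

From %OS = 100·exp(−πζ/√(1−ζ²)) = 35%, ζ = −ln(0.35)/√(π²+ln²(0.35)) = 0.3169.
Characteristic equation s² + 5.1s + 7.6K_p = 0 gives ζ = 5.1/(2√(7.6K_p)).
Setting ζ = 0.3169: √(7.6K_p) = 5.1/(2·0.3169) = 8.046, so K_p = 64.73/7.6 = 8.52.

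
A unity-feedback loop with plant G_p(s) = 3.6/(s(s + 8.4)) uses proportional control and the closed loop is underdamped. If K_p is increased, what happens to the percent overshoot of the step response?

increase

ζ = 8.4/(2√(3.6K_p)) decreases as K_p grows; lower damping means more overshoot.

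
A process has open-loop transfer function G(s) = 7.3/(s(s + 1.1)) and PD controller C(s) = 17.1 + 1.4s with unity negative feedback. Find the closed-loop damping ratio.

ζ = 0.507

Forward path: (17.1 + 1.4s)·7.3/(s(s+1.1)). The closed-loop characteristic equation is s² + (1.1 + 7.3·1.4)s + 7.3·17.1 = 0.
That is s² + 11.32s + 124.8 = 0, so ω_n = 11.17 rad/s and ζ = 11.32/(2·11.17) = 0.5066.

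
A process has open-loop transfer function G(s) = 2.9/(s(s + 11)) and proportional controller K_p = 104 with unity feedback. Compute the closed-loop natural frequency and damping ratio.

ω_n = 17.4 rad/s, ζ = 0.317

With unity feedback the closed-loop characteristic equation is s² + 11s + 104·2.9 = s² + 11s + 301.6 = 0.
So ω_n² = 301.6 ⇒ ω_n = 17.37 rad/s, and ζ = 11/(2ω_n) = 0.317.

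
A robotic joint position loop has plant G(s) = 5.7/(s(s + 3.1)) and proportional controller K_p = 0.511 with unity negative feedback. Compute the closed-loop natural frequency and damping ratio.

1 + K_p·G(s) = 0 gives s² + 3.1s + 2.913 = 0.
Matching s² + 2ζω_n s + ω_n²: ω_n = √2.913 = 1.707 rad/s and 2ζω_n = 3.1, so ζ = 3.1/(2·1.707) = 0.908.

ω_n = 1.71 rad/s, ζ = 0.908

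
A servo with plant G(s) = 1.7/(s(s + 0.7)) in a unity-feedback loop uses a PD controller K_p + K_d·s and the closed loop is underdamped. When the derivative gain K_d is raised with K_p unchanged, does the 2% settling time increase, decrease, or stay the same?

Characteristic equation s² + (0.7 + 1.7K_d)s + 1.7K_p = 0: raising K_d increases ζω_n = (0.7+1.7K_d)/2 while the loop stays underdamped, so T_s ≈ 4/(ζω_n) decreases.

decrease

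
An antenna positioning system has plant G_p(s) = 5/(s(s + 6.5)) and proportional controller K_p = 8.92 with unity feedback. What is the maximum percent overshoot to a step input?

Closed-loop characteristic equation: s² + 6.5s + 44.6 = 0, so ω_n = 6.678 rad/s and ζ = 6.5/(2·6.678) = 0.4866.
%OS = 100·exp(−πζ/√(1−ζ²)) = 100·exp(−π·0.4866/√0.7632) = 17.4%.

17.4%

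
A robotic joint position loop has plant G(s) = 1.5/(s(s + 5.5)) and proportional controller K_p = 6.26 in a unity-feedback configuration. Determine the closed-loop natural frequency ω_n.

The closed-loop denominator is s(s+5.5) + 6.26·1.5 = s² + 5.5s + 9.39.
So ω_n² = 9.39 ⇒ ω_n = 3.064 rad/s, and ζ = 5.5/(2ω_n) = 0.897.

ω_n = 3.06 rad/s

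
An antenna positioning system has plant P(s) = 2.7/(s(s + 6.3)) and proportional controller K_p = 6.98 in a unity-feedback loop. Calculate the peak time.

Closed-loop characteristic equation: s² + 6.3s + 18.85 = 0, so ω_n = 4.341 rad/s and ζ = 6.3/(2·4.341) = 0.7256.
Damped frequency ω_d = ω_n√(1−ζ²) = 2.987 rad/s, so peak time T_p = π/ω_d = 1.05 s.

T_p = 1.05 s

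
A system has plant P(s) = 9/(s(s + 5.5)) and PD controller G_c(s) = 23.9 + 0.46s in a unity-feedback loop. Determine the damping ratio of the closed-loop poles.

Forward path: (23.9 + 0.46s)·9/(s(s+5.5)). The closed-loop characteristic equation is s² + (5.5 + 9·0.46)s + 9·23.9 = 0.
That is s² + 9.64s + 215.1 = 0, so ω_n = 14.67 rad/s and ζ = 9.64/(2·14.67) = 0.3286.

ζ = 0.329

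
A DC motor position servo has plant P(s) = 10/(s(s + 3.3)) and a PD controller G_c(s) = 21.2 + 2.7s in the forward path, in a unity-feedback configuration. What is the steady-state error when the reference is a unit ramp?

The loop has one pole at the origin (type 1). Velocity error constant K_v = lim_{s→0} s·G_c(s)P(s) = 21.2·10/3.3 = 64.24.
Steady-state error to a unit ramp: e_ss = 1/K_v = 0.0156.

0.0156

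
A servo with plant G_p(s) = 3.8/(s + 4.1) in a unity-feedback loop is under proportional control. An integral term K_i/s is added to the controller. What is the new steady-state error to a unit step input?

Adding integral action puts a pole at s = 0 in the forward path, raising the system type to 1; a type-1 loop has zero steady-state error to a step.

0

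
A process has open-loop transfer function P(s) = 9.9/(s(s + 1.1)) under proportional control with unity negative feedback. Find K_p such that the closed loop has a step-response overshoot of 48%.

From %OS = 100·exp(−πζ/√(1−ζ²)) = 48%, ζ = −ln(0.48)/√(π²+ln²(0.48)) = 0.2275.
Characteristic equation s² + 1.1s + 9.9K_p = 0 gives ζ = 1.1/(2√(9.9K_p)).
Setting ζ = 0.2275: √(9.9K_p) = 1.1/(2·0.2275) = 2.418, so K_p = 5.845/9.9 = 0.59.

K_p = 0.59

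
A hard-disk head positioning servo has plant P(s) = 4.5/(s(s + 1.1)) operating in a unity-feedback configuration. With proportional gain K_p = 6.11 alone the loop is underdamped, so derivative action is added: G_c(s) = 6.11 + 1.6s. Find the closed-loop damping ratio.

ζ = 0.791

Forward path: (6.11 + 1.6s)·4.5/(s(s+1.1)). The closed-loop characteristic equation is s² + (1.1 + 4.5·1.6)s + 4.5·6.11 = 0.
That is s² + 8.3s + 27.5 = 0, so ω_n = 5.244 rad/s and ζ = 8.3/(2·5.244) = 0.7914.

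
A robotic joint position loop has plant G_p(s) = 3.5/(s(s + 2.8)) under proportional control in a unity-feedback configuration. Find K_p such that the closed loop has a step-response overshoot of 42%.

K_p = 7.9

From %OS = 100·exp(−πζ/√(1−ζ²)) = 42%, ζ = −ln(0.42)/√(π²+ln²(0.42)) = 0.2662.
Characteristic equation s² + 2.8s + 3.5K_p = 0 gives ζ = 2.8/(2√(3.5K_p)).
Setting ζ = 0.2662: √(3.5K_p) = 2.8/(2·0.2662) = 5.26, so K_p = 27.66/3.5 = 7.9.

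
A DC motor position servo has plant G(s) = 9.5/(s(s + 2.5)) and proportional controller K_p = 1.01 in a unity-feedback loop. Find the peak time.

The closed-loop denominator s² + 2.5s + 9.595 gives ω_n = √9.595 = 3.098 and ζ = 2.5/(2ω_n) = 0.4035.
Damped frequency ω_d = ω_n√(1−ζ²) = 2.834 rad/s, so peak time T_p = π/ω_d = 1.11 s.

T_p = 1.11 s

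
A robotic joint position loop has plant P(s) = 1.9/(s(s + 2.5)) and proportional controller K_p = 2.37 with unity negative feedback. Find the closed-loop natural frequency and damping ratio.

ω_n = 2.12 rad/s, ζ = 0.589

With unity feedback the closed-loop characteristic equation is s² + 2.5s + 2.37·1.9 = s² + 2.5s + 4.503 = 0.
So ω_n² = 4.503 ⇒ ω_n = 2.122 rad/s, and ζ = 2.5/(2ω_n) = 0.589.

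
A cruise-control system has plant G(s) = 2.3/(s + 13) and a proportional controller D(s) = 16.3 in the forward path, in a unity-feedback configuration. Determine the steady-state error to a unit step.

The loop is type 0. Static position error constant K_pos = D(0)·G(0) = 16.3·0.1769 = 2.884.
Steady-state error to a unit step: e_ss = 1/(1+K_pos) = 1/3.884 = 0.257.

0.257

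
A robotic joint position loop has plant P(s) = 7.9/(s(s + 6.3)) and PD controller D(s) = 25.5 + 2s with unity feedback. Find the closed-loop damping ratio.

ζ = 0.779

Forward path: (25.5 + 2s)·7.9/(s(s+6.3)). The closed-loop characteristic equation is s² + (6.3 + 7.9·2)s + 7.9·25.5 = 0.
That is s² + 22.1s + 201.5 = 0, so ω_n = 14.19 rad/s and ζ = 22.1/(2·14.19) = 0.7785.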